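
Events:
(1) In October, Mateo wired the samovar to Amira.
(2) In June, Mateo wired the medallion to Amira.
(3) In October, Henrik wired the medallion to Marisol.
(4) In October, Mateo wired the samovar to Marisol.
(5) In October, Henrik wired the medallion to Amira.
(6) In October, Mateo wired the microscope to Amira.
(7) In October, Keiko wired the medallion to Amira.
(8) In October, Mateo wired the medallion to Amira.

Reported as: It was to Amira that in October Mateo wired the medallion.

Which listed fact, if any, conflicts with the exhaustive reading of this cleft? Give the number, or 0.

The cleft puts "Amira" in focus and presupposes the open proposition with agent = Mateo, thing = the medallion, setting = in October.
The exhaustive reading says no other recipient fits that background.
No listed fact matches the background with a different recipient. Exhaustivity holds.

0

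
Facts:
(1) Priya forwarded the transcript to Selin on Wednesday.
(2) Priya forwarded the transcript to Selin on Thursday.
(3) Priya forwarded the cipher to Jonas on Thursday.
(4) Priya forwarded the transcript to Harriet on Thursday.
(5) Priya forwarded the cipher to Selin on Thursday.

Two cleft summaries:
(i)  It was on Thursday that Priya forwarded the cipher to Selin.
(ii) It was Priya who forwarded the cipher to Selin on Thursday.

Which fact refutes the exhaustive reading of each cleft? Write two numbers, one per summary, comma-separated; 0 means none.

(i): focus "on Thursday". No fact shares same agent, thing, recipient (Priya / the cipher / Selin) with a different setting. 0.
(ii): focus "Priya". No fact shares same thing, recipient, setting (the cipher / Selin / on Thursday) with a different agent. 0.

0, 0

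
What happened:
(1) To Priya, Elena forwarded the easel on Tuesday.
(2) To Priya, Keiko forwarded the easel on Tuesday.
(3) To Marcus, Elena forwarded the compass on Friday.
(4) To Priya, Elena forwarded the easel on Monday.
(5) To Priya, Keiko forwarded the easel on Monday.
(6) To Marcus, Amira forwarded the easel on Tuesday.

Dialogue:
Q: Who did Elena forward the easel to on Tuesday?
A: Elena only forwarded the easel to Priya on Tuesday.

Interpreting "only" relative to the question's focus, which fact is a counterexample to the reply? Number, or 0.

The question "Who did ... to ...?" targets the recipient, so in the reply the focus falls on "Priya".
"Only" then excludes alternative recipients while the background — same agent, thing, setting (Elena / the easel / on Tuesday) — is held fixed.
No listed fact shares that background with another recipient. Nothing contradicts the reply.
(Fact (4) would refute a reading with focus on the setting — but that is not what the question asks.)

0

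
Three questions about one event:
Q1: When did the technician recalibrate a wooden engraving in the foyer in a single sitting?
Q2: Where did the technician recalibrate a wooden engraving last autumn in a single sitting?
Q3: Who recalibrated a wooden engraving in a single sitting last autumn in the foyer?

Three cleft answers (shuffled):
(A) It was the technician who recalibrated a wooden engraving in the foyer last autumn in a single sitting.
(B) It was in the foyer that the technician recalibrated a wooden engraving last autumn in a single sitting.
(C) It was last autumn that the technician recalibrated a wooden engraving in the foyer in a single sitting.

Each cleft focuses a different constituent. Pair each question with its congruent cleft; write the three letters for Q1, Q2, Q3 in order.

Q1 asks about the time; cleft (C) focuses "last autumn", which is the time — so Q1 → C.
Q2 asks about the location; cleft (B) focuses "in the foyer", which is the location — so Q2 → B.
Q3 asks about the subject (agent); cleft (A) focuses "the technician", which is the subject (agent) — so Q3 → A.
Mapping: Q1→C, Q2→B, Q3→A.

CBA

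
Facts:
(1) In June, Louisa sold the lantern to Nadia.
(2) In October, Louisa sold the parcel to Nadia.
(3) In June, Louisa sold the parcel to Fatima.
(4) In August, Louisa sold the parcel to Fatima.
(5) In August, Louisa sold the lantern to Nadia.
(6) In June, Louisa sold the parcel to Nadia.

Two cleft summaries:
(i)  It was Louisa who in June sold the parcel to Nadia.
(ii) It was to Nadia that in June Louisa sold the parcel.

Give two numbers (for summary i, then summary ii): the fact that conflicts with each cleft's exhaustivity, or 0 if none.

0, 3

(i): focus "Louisa". No fact shares same thing, recipient, setting (the parcel / Nadia / in June) with a different agent. 0.
(ii): focus "Nadia". Looking for same agent, thing, setting (Louisa / the parcel / in June) with some other recipient — fact (3) has Fatima there. Refuted.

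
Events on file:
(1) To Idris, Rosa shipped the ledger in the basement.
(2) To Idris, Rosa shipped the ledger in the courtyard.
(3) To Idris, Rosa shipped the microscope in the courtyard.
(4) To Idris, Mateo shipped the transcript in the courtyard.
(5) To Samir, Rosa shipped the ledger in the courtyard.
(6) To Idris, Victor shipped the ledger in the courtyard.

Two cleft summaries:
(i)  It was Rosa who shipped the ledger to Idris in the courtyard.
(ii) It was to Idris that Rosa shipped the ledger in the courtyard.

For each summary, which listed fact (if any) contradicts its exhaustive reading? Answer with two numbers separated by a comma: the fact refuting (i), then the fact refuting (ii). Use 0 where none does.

(i): focus "Rosa". Looking for same thing, recipient, setting (the ledger / Idris / in the courtyard) with some other agent — fact (6) has Victor there. Refuted.
(ii): focus "Idris". Looking for same agent, thing, setting (Rosa / the ledger / in the courtyard) with some other recipient — fact (5) has Samir there. Refuted.

6, 5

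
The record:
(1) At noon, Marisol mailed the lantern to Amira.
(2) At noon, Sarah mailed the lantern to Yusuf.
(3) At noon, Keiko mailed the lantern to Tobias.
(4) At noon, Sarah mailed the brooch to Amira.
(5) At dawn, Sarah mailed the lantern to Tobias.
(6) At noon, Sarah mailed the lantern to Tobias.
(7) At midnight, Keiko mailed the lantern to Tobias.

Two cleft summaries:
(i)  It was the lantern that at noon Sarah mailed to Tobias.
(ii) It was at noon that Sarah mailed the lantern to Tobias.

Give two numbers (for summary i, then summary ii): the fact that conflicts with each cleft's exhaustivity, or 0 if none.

0, 5

(i): focus "the lantern". No fact shares same agent, recipient, setting (Sarah / Tobias / at noon) with a different thing. 0.
(ii): focus "at noon". Looking for same agent, thing, recipient (Sarah / the lantern / Tobias) with some other setting — fact (5) has at dawn there. Refuted.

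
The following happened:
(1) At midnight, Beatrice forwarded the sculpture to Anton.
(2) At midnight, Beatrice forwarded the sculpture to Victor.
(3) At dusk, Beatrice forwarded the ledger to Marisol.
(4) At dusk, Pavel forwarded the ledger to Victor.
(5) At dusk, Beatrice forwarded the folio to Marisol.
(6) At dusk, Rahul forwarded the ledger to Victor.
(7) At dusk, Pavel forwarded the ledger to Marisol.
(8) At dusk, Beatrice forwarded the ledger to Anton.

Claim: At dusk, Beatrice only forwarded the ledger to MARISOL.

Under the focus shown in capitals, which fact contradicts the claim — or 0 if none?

Focus (in capitals) is "Marisol" — the recipient. "Only" excludes alternative recipients while holding fixed Beatrice as agent and the ledger as thing and at dusk as setting.
Fact (8) shares the background but differs in recipient (Anton) — a counterexample.

8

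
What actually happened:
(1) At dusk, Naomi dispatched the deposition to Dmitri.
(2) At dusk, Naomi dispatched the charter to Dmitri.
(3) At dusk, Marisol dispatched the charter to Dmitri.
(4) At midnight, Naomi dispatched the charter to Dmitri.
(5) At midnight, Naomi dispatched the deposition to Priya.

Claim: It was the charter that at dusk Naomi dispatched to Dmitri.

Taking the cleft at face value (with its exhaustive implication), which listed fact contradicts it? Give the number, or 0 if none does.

Focus of the cleft: "the charter" (the thing). Presupposed background: agent = Naomi, recipient = Dmitri, setting = at dusk.
Exhaustivity: the charter is the only thing satisfying that background.
But fact (1) also has agent = Naomi, recipient = Dmitri, setting = at dusk, with thing = the deposition — so the exhaustive reading fails.

1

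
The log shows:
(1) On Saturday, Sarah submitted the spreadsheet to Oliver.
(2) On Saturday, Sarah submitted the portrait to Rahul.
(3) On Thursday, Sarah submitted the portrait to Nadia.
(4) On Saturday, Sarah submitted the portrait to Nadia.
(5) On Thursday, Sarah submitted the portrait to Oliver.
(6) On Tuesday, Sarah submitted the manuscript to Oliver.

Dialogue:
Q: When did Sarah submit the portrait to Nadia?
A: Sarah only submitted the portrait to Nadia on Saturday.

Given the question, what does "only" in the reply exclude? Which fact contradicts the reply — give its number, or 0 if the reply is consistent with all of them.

The question "When did ...?" targets the setting, so in the reply the focus falls on "on Saturday".
"Only" then excludes alternative settings while the background — Sarah as agent and the portrait as thing and Nadia as recipient — is held fixed.
Fact (3) shares the background with a different setting (on Thursday) — counterexample.
(Fact (2) would refute a reading with focus on the recipient — but that is not what the question asks.)

3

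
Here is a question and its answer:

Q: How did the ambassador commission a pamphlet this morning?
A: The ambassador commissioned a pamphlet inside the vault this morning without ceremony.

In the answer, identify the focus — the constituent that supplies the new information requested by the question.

without ceremony

The wh-word "how" asks about the manner.
In the answer, "the ambassador", "a pamphlet" and "this morning" are given — repeated from the question.
"inside the vault" is also new, but it specifies the location, which is not what the question asks about — so it is not the focus.
The constituent filling the manner gap is "without ceremony"; that is the focus.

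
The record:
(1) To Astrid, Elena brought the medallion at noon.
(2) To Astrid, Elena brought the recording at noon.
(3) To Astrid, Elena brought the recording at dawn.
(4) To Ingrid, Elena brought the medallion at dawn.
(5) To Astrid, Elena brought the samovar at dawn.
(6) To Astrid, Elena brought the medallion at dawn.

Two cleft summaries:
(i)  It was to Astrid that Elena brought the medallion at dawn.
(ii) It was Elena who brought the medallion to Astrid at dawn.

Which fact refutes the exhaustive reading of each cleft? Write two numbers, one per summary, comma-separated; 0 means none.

4, 0

(i): focus "Astrid". Looking for agent = Elena, thing = the medallion, setting = at dawn with some other recipient — fact (4) has Ingrid there. Refuted.
(ii): focus "Elena". No fact shares thing = the medallion, recipient = Astrid, setting = at dawn with a different agent. 0.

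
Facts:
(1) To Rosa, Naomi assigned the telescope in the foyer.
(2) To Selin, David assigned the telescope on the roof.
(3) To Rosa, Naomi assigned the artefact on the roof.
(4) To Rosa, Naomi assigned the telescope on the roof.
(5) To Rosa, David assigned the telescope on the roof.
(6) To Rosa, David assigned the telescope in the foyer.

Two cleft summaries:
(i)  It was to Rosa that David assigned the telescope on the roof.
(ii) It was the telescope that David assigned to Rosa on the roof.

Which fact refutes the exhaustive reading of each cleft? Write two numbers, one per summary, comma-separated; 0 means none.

Summary (i) focuses "Rosa" (the recipient); background same agent, thing, setting (David / the telescope / on the roof). Fact (2) matches that background with recipient = Selin — refutes (i).
Summary (ii) focuses "the telescope" (the thing); background same agent, recipient, setting (David / Rosa / on the roof). No fact matches that background with a different thing, so 0.

2, 0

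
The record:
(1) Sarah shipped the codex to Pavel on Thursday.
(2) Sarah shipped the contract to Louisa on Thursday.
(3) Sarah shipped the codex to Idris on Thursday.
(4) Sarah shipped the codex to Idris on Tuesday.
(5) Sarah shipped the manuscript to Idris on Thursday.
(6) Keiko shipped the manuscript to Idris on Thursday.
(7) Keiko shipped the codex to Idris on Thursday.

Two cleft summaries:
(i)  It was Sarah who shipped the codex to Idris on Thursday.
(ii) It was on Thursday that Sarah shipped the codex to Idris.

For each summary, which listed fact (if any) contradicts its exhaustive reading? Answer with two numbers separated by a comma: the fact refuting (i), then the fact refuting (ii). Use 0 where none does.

7, 4

(i): focus "Sarah". Looking for the codex as thing and Idris as recipient and on Thursday as setting with some other agent — fact (7) has Keiko there. Refuted.
(ii): focus "on Thursday". Looking for Sarah as agent and the codex as thing and Idris as recipient with some other setting — fact (4) has on Tuesday there. Refuted.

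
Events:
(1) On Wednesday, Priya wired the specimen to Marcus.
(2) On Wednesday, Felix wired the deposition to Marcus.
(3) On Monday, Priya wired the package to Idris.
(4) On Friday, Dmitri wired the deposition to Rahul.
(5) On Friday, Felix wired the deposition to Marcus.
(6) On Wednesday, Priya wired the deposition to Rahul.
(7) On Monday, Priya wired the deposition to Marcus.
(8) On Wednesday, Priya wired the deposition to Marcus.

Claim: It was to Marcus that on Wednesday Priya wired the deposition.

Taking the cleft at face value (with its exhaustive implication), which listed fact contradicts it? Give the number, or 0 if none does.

6

Focus of the cleft: "Marcus" (the recipient). Presupposed background: Priya as agent and the deposition as thing and on Wednesday as setting.
Exhaustivity: Marcus is the only recipient satisfying that background.
But fact (6) also has Priya as agent and the deposition as thing and on Wednesday as setting, with recipient = Rahul — so the exhaustive reading fails.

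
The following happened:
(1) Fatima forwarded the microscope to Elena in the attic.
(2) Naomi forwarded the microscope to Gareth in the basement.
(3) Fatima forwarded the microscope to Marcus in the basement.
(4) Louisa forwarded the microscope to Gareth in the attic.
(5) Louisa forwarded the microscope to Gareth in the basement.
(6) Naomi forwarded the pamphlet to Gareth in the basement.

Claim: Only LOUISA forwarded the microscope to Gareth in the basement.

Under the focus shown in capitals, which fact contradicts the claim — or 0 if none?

2

The capitals mark "Louisa" as focus. So "only" rules out other agents, with the rest (the microscope as thing and Gareth as recipient and in the basement as setting) as background.
Fact (2) shares the background but differs in agent (Naomi) — a counterexample.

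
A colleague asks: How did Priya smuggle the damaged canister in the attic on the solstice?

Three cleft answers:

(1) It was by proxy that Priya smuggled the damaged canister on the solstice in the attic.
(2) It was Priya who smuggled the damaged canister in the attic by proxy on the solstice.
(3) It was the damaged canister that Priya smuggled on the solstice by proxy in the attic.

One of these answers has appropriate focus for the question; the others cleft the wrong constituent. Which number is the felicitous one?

The question word "how" targets the manner.
Option (1) clefts "by proxy" — that matches what the question asks about.
Option (2) clefts "Priya" — the subject (agent), not what was asked.
Option (3) clefts "the damaged canister" — the direct object, not what was asked.
So the congruent reply is (1).

1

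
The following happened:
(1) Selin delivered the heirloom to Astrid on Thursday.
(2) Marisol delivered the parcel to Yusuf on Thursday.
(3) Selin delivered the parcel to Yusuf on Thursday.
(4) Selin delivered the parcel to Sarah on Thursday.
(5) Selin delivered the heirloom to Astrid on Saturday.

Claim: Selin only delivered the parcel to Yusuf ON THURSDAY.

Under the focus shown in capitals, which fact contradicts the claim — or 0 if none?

0

Focus (in capitals) is "on Thursday" — the setting. "Only" excludes alternative settings while holding fixed Selin as agent and the parcel as thing and Yusuf as recipient.
No fact matches Selin as agent and the parcel as thing and Yusuf as recipient with a different setting — every other fact differs on at least one backgrounded slot. So no fact refutes it.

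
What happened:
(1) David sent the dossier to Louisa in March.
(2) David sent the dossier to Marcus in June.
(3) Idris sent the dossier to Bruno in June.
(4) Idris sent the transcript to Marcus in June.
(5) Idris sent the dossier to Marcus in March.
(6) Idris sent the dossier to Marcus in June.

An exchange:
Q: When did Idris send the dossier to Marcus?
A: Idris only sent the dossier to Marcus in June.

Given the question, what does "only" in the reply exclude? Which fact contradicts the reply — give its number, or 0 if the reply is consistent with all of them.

5

Answering "When did ...?" puts focus on the setting — here, "in June".
So "only" ranges over settings; the rest (agent = Idris, thing = the dossier, recipient = Marcus) is presupposed.
Fact (5) keeps agent = Idris, thing = the dossier, recipient = Marcus but has setting = in March; that refutes the reply.
(Fact (3) would refute a reading with focus on the recipient — but that is not what the question asks.)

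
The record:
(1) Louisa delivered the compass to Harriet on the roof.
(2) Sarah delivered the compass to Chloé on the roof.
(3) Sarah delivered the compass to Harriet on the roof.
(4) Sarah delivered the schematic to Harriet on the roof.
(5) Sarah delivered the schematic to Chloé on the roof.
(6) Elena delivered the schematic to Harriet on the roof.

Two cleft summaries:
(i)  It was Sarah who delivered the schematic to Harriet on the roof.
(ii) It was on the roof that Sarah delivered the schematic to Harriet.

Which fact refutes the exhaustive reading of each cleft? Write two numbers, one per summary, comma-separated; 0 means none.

6, 0

Summary (i) focuses "Sarah" (the agent); background thing = the schematic, recipient = Harriet, setting = on the roof. Fact (6) matches that background with agent = Elena — refutes (i).
Summary (ii) focuses "on the roof" (the setting); background agent = Sarah, thing = the schematic, recipient = Harriet. No fact matches that background with a different setting, so 0.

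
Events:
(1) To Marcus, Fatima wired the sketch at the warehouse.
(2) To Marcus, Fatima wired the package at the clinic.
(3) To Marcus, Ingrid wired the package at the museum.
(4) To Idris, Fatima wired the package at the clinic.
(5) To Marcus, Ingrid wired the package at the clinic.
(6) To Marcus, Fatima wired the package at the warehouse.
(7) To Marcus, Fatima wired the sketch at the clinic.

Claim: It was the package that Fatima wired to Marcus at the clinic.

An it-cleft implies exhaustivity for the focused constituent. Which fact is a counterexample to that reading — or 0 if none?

7

The cleft puts "the package" in focus and presupposes the open proposition with Fatima as agent and Marcus as recipient and at the clinic as setting.
The exhaustive reading says no other thing fits that background.
But fact (7) also has Fatima as agent and Marcus as recipient and at the clinic as setting, with thing = the sketch — so the exhaustive reading fails.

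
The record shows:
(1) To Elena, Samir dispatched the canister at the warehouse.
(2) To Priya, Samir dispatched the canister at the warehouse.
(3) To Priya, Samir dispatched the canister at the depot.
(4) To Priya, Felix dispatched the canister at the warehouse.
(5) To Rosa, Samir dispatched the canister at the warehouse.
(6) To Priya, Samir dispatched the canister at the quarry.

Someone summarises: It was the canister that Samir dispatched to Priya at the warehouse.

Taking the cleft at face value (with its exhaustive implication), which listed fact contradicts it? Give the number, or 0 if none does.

The cleft puts "the canister" in focus and presupposes the open proposition with Samir as agent and Priya as recipient and at the warehouse as setting.
Exhaustivity: the canister is the only thing satisfying that background.
Every other fact differs from the presupposition on some backgrounded slot, so none challenges the exhaustivity.

0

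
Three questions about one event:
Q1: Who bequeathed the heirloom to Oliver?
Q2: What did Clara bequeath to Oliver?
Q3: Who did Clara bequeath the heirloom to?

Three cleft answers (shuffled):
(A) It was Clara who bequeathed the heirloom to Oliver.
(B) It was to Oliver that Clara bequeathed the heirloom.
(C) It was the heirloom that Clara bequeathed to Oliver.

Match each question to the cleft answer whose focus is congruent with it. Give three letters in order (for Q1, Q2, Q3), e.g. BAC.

Q1 asks about the subject (agent); cleft (A) focuses "Clara", which is the subject (agent) — so Q1 → A.
Q2 asks about the direct object; cleft (C) focuses "the heirloom", which is the direct object — so Q2 → C.
Q3 asks about the recipient; cleft (B) focuses "to Oliver", which is the recipient — so Q3 → B.
Mapping: Q1→A, Q2→C, Q3→B.

ACB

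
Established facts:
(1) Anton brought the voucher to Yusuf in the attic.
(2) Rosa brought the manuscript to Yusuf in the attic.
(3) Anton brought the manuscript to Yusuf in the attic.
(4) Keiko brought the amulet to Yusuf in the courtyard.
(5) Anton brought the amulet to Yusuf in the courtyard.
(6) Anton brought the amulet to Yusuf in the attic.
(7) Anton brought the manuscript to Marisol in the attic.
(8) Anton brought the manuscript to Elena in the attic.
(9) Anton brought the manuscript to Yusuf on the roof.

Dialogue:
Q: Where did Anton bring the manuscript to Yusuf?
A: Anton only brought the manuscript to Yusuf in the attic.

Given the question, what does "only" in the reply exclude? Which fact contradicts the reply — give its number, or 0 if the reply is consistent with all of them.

Answering "Where did ...?" puts focus on the setting — here, "in the attic".
"Only" then excludes alternative settings while the background — Anton as agent and the manuscript as thing and Yusuf as recipient — is held fixed.
Fact (9) keeps Anton as agent and the manuscript as thing and Yusuf as recipient but has setting = on the roof; that refutes the reply.
(Fact (1) would refute a reading with focus on the thing — but that is not what the question asks.)

9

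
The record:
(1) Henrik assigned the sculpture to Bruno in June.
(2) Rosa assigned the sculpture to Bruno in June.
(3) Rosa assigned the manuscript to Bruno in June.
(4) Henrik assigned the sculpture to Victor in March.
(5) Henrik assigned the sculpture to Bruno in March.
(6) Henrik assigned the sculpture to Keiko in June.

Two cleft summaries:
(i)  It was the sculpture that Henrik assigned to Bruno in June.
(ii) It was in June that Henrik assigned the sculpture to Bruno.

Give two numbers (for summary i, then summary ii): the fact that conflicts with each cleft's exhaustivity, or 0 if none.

(i): focus "the sculpture". No fact shares agent = Henrik, recipient = Bruno, setting = in June with a different thing. 0.
(ii): focus "in June". Looking for agent = Henrik, thing = the sculpture, recipient = Bruno with some other setting — fact (5) has in March there. Refuted.

0, 5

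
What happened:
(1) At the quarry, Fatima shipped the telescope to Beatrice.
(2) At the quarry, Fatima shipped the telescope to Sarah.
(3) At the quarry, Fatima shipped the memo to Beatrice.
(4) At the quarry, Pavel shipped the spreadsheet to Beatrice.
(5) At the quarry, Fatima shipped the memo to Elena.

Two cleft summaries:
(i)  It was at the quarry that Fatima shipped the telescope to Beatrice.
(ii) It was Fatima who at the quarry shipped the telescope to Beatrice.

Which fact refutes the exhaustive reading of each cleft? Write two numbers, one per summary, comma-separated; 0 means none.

Summary (i) focuses "at the quarry" (the setting); background Fatima as agent and the telescope as thing and Beatrice as recipient. No fact matches that background with a different setting, so 0.
Summary (ii) focuses "Fatima" (the agent); background the telescope as thing and Beatrice as recipient and at the quarry as setting. No fact matches that background with a different agent, so 0.

0, 0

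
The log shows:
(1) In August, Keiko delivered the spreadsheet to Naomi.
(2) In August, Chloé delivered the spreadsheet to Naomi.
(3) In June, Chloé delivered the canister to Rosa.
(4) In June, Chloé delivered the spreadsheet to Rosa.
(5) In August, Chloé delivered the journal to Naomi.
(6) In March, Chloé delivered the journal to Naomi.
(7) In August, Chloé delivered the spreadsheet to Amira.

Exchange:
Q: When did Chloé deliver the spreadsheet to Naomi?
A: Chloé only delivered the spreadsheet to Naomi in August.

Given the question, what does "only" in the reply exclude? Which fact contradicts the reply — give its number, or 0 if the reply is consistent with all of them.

0

The question "When did ...?" targets the setting, so in the reply the focus falls on "in August".
"Only" then excludes alternative settings while the background — Chloé as agent and the spreadsheet as thing and Naomi as recipient — is held fixed.
No fact keeps Chloé as agent and the spreadsheet as thing and Naomi as recipient while changing the setting; every other fact differs on something backgrounded. The reply stands.
(Fact (7) would refute a reading with focus on the recipient — but that is not what the question asks.)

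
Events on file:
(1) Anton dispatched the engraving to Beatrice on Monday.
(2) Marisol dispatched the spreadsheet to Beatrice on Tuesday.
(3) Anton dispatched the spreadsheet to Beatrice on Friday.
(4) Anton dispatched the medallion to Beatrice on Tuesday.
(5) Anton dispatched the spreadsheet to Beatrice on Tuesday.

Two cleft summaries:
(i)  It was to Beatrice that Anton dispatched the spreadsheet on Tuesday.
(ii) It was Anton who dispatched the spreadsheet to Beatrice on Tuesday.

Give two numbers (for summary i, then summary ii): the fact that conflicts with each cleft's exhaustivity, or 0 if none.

Summary (i) focuses "Beatrice" (the recipient); background agent = Anton, thing = the spreadsheet, setting = on Tuesday. No fact matches that background with a different recipient, so 0.
Summary (ii) focuses "Anton" (the agent); background thing = the spreadsheet, recipient = Beatrice, setting = on Tuesday. Fact (2) matches that background with agent = Marisol — refutes (ii).

0, 2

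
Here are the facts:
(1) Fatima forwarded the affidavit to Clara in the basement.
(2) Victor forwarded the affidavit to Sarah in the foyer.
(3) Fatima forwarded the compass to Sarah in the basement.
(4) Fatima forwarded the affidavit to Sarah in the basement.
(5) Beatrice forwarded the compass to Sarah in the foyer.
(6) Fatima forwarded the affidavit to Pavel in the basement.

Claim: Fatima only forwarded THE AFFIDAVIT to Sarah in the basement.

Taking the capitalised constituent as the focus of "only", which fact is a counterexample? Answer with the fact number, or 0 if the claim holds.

The capitals mark "the affidavit" as focus. So "only" rules out other things, with the rest (agent = Fatima, recipient = Sarah, setting = in the basement) as background.
Fact (3) matches on agent = Fatima, recipient = Sarah, setting = in the basement, but has thing = the compass instead. That refutes the claim.

3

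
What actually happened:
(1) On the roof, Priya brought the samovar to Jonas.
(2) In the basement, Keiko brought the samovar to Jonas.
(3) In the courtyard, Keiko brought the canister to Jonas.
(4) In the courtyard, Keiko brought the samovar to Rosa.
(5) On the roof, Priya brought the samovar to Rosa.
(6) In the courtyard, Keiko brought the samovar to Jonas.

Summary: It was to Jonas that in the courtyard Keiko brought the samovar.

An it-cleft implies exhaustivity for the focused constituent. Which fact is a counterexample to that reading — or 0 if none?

4

Focus of the cleft: "Jonas" (the recipient). Presupposed background: agent = Keiko, thing = the samovar, setting = in the courtyard.
The exhaustive reading says no other recipient fits that background.
But fact (4) also has agent = Keiko, thing = the samovar, setting = in the courtyard, with recipient = Rosa — so the exhaustive reading fails.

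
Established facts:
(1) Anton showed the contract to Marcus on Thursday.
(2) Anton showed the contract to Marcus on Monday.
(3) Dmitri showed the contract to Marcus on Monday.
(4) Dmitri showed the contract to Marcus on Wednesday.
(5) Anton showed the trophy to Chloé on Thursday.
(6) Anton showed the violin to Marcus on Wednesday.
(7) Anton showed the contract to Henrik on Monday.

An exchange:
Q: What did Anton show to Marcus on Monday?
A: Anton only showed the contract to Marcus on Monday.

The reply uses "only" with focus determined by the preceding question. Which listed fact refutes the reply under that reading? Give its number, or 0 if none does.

0

Answering "What did ...?" puts focus on the thing — here, "the contract".
"Only" then excludes alternative things while the background — same agent, recipient, setting (Anton / Marcus / on Monday) — is held fixed.
No listed fact shares that background with another thing. Nothing contradicts the reply.
(Fact (1) would refute a reading with focus on the setting — but that is not what the question asks.)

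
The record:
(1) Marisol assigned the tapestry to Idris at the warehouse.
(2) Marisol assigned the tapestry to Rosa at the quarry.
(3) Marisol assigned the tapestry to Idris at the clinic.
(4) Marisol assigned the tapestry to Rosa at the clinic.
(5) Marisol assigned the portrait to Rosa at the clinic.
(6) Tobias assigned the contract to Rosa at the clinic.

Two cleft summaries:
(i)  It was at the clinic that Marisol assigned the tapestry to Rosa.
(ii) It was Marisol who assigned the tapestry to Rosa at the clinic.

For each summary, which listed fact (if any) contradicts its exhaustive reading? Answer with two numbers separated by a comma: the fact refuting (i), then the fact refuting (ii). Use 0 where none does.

(i): focus "at the clinic". Looking for agent = Marisol, thing = the tapestry, recipient = Rosa with some other setting — fact (2) has at the quarry there. Refuted.
(ii): focus "Marisol". No fact shares thing = the tapestry, recipient = Rosa, setting = at the clinic with a different agent. 0.

2, 0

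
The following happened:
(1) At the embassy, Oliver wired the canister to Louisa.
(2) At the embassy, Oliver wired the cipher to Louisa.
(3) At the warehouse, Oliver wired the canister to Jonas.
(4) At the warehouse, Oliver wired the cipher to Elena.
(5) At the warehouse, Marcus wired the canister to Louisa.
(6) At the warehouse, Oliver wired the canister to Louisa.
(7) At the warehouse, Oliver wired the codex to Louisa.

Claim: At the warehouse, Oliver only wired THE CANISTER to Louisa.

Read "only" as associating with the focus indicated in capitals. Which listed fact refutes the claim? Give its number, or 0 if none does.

7

The capitals mark "the canister" as focus. So "only" rules out other things, with the rest (Oliver as agent and Louisa as recipient and at the warehouse as setting) as background.
Fact (7) shares the background but differs in thing (the codex) — a counterexample.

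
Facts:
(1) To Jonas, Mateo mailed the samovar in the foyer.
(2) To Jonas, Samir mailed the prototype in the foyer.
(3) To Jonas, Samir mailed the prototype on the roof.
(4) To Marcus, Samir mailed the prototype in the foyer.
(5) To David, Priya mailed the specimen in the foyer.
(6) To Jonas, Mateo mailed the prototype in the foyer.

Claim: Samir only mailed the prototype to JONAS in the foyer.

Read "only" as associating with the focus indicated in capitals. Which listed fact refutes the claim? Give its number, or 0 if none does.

The capitals mark "Jonas" as focus. So "only" rules out other recipients, with the rest (Samir as agent and the prototype as thing and in the foyer as setting) as background.
Fact (4) shares the background but differs in recipient (Marcus) — a counterexample.

4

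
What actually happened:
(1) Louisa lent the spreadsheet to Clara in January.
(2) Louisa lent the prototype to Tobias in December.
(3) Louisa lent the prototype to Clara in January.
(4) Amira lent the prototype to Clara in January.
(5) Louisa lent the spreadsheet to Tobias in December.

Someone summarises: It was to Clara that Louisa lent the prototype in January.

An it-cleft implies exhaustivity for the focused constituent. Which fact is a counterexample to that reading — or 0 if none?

The cleft puts "Clara" in focus and presupposes the open proposition with agent = Louisa, thing = the prototype, setting = in January.
Exhaustivity: Clara is the only recipient satisfying that background.
No listed fact matches the background with a different recipient. Exhaustivity holds.

0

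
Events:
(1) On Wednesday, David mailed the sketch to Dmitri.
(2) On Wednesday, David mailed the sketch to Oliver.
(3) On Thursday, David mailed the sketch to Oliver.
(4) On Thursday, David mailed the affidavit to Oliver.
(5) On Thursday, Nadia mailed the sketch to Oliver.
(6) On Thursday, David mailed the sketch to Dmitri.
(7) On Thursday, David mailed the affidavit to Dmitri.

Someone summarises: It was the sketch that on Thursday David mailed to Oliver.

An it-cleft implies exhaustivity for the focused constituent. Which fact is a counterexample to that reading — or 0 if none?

4

The cleft puts "the sketch" in focus and presupposes the open proposition with David as agent and Oliver as recipient and on Thursday as setting.
Exhaustivity: the sketch is the only thing satisfying that background.
But fact (4) also has David as agent and Oliver as recipient and on Thursday as setting, with thing = the affidavit — so the exhaustive reading fails.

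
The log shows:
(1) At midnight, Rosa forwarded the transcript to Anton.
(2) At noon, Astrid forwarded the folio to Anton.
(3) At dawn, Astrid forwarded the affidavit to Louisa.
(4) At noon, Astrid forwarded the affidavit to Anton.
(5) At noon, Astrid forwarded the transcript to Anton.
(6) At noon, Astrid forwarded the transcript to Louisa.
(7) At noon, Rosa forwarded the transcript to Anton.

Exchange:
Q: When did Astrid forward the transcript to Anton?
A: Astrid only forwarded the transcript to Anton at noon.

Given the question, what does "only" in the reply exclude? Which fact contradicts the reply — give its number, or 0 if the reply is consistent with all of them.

Answering "When did ...?" puts focus on the setting — here, "at noon".
So "only" ranges over settings; the rest (agent = Astrid, thing = the transcript, recipient = Anton) is presupposed.
No listed fact shares that background with another setting. Nothing contradicts the reply.
(Fact (6) would refute a reading with focus on the recipient — but that is not what the question asks.)

0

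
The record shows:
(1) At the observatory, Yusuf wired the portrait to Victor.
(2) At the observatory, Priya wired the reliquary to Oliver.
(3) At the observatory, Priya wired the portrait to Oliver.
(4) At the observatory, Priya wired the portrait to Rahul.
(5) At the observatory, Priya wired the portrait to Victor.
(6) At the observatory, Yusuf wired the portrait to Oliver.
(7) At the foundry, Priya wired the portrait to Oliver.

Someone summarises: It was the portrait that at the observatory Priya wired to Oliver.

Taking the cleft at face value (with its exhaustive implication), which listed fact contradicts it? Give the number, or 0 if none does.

The cleft puts "the portrait" in focus and presupposes the open proposition with same agent, recipient, setting (Priya / Oliver / at the observatory).
The exhaustive reading says no other thing fits that background.
But fact (2) also has same agent, recipient, setting (Priya / Oliver / at the observatory), with thing = the reliquary — so the exhaustive reading fails.

2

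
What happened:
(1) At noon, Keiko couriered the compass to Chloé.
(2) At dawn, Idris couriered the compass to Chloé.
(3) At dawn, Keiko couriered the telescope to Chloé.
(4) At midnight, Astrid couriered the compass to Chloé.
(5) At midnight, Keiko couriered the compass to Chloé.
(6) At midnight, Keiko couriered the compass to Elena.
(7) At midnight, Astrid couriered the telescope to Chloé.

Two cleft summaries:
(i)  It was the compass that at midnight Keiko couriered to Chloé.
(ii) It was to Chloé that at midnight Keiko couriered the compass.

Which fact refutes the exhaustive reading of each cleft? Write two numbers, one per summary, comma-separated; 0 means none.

(i): focus "the compass". No fact shares Keiko as agent and Chloé as recipient and at midnight as setting with a different thing. 0.
(ii): focus "Chloé". Looking for Keiko as agent and the compass as thing and at midnight as setting with some other recipient — fact (6) has Elena there. Refuted.

0, 6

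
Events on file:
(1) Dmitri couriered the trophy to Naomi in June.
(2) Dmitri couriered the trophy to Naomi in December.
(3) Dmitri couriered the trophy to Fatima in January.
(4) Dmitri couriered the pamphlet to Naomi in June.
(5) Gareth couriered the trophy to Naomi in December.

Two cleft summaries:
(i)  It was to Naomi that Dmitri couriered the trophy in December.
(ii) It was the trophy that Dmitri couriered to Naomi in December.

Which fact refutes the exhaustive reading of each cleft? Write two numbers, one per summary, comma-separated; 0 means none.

(i): focus "Naomi". No fact shares agent = Dmitri, thing = the trophy, setting = in December with a different recipient. 0.
(ii): focus "the trophy". No fact shares agent = Dmitri, recipient = Naomi, setting = in December with a different thing. 0.

0, 0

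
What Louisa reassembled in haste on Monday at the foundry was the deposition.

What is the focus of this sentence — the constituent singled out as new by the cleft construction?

In a pseudo-cleft "What ... was X", the post-copular constituent X is the focus.
Here the focus is "the deposition". The backgrounded (presupposed) material includes "Louisa", "in haste", "at the foundry" and "on Monday".

the deposition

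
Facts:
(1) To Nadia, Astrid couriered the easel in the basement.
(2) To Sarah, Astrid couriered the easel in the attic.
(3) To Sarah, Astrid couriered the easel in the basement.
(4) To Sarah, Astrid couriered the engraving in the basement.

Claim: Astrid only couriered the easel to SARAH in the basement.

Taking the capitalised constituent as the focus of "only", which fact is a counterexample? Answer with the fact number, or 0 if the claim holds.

Focus (in capitals) is "Sarah" — the recipient. "Only" excludes alternative recipients while holding fixed Astrid as agent and the easel as thing and in the basement as setting.
Fact (1) matches on Astrid as agent and the easel as thing and in the basement as setting, but has recipient = Nadia instead. That refutes the claim.

1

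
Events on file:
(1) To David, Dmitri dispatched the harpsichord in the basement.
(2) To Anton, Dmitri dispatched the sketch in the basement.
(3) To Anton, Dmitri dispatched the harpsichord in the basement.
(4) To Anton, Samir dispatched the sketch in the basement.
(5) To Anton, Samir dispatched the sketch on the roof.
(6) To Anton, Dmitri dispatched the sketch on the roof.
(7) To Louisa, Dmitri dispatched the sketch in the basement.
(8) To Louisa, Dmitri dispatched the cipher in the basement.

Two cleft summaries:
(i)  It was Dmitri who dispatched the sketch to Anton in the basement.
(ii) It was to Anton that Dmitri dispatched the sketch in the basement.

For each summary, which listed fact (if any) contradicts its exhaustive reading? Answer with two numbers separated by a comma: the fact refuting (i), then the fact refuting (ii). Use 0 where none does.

(i): focus "Dmitri". Looking for same thing, recipient, setting (the sketch / Anton / in the basement) with some other agent — fact (4) has Samir there. Refuted.
(ii): focus "Anton". Looking for same agent, thing, setting (Dmitri / the sketch / in the basement) with some other recipient — fact (7) has Louisa there. Refuted.

4, 7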